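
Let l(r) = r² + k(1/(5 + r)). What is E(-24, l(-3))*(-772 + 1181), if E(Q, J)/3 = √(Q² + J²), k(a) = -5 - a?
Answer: 1227*√2353/2 ≈ 29760.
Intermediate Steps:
l(r) = -5 + r² - 1/(5 + r) (l(r) = r² + (-5 - 1/(5 + r)) = -5 + r² - 1/(5 + r))
E(Q, J) = 3*√(J² + Q²) (E(Q, J) = 3*√(Q² + J²) = 3*√(J² + Q²))
E(-24, l(-3))*(-772 + 1181) = (3*√(((-1 + (-5 + (-3)²)*(5 - 3))/(5 - 3))² + (-24)²))*(-772 + 1181) = (3*√(((-1 + (-5 + 9)*2)/2)² + 576))*409 = (3*√(((-1 + 4*2)/2)² + 576))*409 = (3*√(((-1 + 8)/2)² + 576))*409 = (3*√(((½)*7)² + 576))*409 = (3*√((7/2)² + 576))*409 = (3*√(49/4 + 576))*409 = (3*√(2353/4))*409 = (3*(√2353/2))*409 = (3*√2353/2)*409 = 1227*√2353/2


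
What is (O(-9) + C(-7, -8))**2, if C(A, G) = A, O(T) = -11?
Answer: 324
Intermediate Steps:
(O(-9) + C(-7, -8))**2 = (-11 - 7)**2 = (-18)**2 = 324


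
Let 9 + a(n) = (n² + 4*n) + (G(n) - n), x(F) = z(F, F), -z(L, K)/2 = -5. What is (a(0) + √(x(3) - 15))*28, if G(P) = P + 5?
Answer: -112 + 28*I*√5 ≈ -112.0 + 62.61*I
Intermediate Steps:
G(P) = 5 + P
z(L, K) = 10 (z(L, K) = -2*(-5) = 10)
x(F) = 10
a(n) = -4 + n² + 4*n (a(n) = -9 + ((n² + 4*n) + ((5 + n) - n)) = -9 + ((n² + 4*n) + 5) = -9 + (5 + n² + 4*n) = -4 + n² + 4*n)
(a(0) + √(x(3) - 15))*28 = ((-4 + 0² + 4*0) + √(10 - 15))*28 = ((-4 + 0 + 0) + √(-5))*28 = (-4 + I*√5)*28 = -112 + 28*I*√5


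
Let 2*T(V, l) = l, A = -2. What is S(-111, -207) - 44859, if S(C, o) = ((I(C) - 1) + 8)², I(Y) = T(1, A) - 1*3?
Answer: -44850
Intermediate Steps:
T(V, l) = l/2
I(Y) = -4 (I(Y) = (½)*(-2) - 1*3 = -1 - 3 = -4)
S(C, o) = 9 (S(C, o) = ((-4 - 1) + 8)² = (-5 + 8)² = 3² = 9)
S(-111, -207) - 44859 = 9 - 44859 = -44850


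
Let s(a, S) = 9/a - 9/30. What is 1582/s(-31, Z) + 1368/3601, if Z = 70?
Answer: -1765752076/658983 ≈ -2679.5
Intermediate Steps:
s(a, S) = -3/10 + 9/a (s(a, S) = 9/a - 9*1/30 = 9/a - 3/10 = -3/10 + 9/a)
1582/s(-31, Z) + 1368/3601 = 1582/(-3/10 + 9/(-31)) + 1368/3601 = 1582/(-3/10 + 9*(-1/31)) + 1368*(1/3601) = 1582/(-3/10 - 9/31) + 1368/3601 = 1582/(-183/310) + 1368/3601 = 1582*(-310/183) + 1368/3601 = -490420/183 + 1368/3601 = -1765752076/658983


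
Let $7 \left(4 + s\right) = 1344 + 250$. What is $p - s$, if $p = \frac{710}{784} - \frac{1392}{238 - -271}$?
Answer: $- \frac{45002233}{199528} \approx -225.54$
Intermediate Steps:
$p = - \frac{364969}{199528}$ ($p = 710 \cdot \frac{1}{784} - \frac{1392}{238 + 271} = \frac{355}{392} - \frac{1392}{509} = - \frac{364969}{199528} \approx -1.8292$)
$s = \frac{1566}{7}$ ($s = -4 + \frac{1344 + 250}{7} = -4 + \frac{1}{7} \cdot 1594 = -4 + \frac{1594}{7} = \frac{1566}{7} \approx 223.71$)
$p - s = - \frac{364969}{199528} - \frac{1566}{7} = - \frac{45002233}{199528}$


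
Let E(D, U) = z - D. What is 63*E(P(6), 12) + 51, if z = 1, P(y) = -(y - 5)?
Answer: 177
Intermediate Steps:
P(y) = 5 - y (P(y) = -(-5 + y) = 5 - y)
E(D, U) = 1 - D
63*E(P(6), 12) + 51 = 63*(1 - (5 - 1*6)) + 51 = 63*(1 - (5 - 6)) + 51 = 63*(1 - 1*(-1)) + 51 = 63*(1 + 1) + 51 = 63*2 + 51 = 126 + 51 = 177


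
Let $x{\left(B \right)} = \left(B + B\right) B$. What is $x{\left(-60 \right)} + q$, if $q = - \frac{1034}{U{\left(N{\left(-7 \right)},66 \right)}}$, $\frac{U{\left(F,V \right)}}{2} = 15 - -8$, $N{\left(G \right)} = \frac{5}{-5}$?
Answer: $\frac{165083}{23} \approx 7177.5$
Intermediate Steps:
$N{\left(G \right)} = -1$ ($N{\left(G \right)} = 5 \left(- \frac{1}{5}\right) = -1$)
$U{\left(F,V \right)} = 46$ ($U{\left(F,V \right)} = 2 \left(15 - -8\right) = 2 \left(15 + 8\right) = 2 \cdot 23 = 46$)
$x{\left(B \right)} = 2 B^{2}$ ($x{\left(B \right)} = 2 B B = 2 B^{2}$)
$q = - \frac{517}{23}$ ($q = - \frac{1034}{46} = \left(-1034\right) \frac{1}{46} = - \frac{517}{23} \approx -22.478$)
$x{\left(-60 \right)} + q = 2 \left(-60\right)^{2} - \frac{517}{23} = 2 \cdot 3600 - \frac{517}{23} = 7200 - \frac{517}{23} = \frac{165083}{23}$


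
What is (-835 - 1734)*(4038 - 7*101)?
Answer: -8557339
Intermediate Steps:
(-835 - 1734)*(4038 - 7*101) = -2569*(4038 - 707) = -2569*3331 = -8557339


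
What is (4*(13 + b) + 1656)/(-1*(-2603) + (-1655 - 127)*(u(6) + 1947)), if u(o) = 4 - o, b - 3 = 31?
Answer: -1844/3463387 ≈ -0.00053243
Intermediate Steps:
b = 34 (b = 3 + 31 = 34)
(4*(13 + b) + 1656)/(-1*(-2603) + (-1655 - 127)*(u(6) + 1947)) = (4*(13 + 34) + 1656)/(-1*(-2603) + (-1655 - 127)*((4 - 1*6) + 1947)) = (4*47 + 1656)/(2603 - 1782*((4 - 6) + 1947)) = (188 + 1656)/(2603 - 1782*(-2 + 1947)) = 1844/(2603 - 1782*1945) = 1844/(2603 - 3465990) = 1844/(-3463387) = 1844*(-1/3463387) = -1844/3463387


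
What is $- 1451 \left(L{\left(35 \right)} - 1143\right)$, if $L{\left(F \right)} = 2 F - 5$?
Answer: $1564178$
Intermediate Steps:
$L{\left(F \right)} = -5 + 2 F$
$- 1451 \left(L{\left(35 \right)} - 1143\right) = - 1451 \left(\left(-5 + 2 \cdot 35\right) - 1143\right) = - 1451 \left(\left(-5 + 70\right) - 1143\right) = - 1451 \left(65 - 1143\right) = \left(-1451\right) \left(-1078\right) = 1564178$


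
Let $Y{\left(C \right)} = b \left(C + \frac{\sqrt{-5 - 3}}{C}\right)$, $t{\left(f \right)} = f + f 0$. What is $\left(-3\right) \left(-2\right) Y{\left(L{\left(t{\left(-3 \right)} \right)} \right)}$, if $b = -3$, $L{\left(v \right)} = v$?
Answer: $54 + 12 i \sqrt{2} \approx 54.0 + 16.971 i$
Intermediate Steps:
$t{\left(f \right)} = f$ ($t{\left(f \right)} = f + 0 = f$)
$Y{\left(C \right)} = - 3 C - \frac{6 i \sqrt{2}}{C}$ ($Y{\left(C \right)} = - 3 \left(C + \frac{\sqrt{-5 - 3}}{C}\right) = - 3 \left(C + \frac{\sqrt{-8}}{C}\right) = - 3 \left(C + \frac{2 i \sqrt{2}}{C}\right) = - 3 C - \frac{6 i \sqrt{2}}{C}$)
$\left(-3\right) \left(-2\right) Y{\left(L{\left(t{\left(-3 \right)} \right)} \right)} = \left(-3\right) \left(-2\right) \left(\left(-3\right) \left(-3\right) - \frac{6 i \sqrt{2}}{-3}\right) = 6 \left(9 - 6 i \sqrt{2} \left(- \frac{1}{3}\right)\right) = 6 \left(9 + 2 i \sqrt{2}\right) = 54 + 12 i \sqrt{2}$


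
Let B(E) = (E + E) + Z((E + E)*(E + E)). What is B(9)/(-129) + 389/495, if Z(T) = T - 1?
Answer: -39538/21285 ≈ -1.8576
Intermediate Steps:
Z(T) = -1 + T
B(E) = -1 + 2*E + 4*E**2 (B(E) = (E + E) + (-1 + (E + E)*(E + E)) = 2*E + (-1 + (2*E)*(2*E)) = 2*E + (-1 + 4*E**2) = -1 + 2*E + 4*E**2)
B(9)/(-129) + 389/495 = (-1 + 2*9 + 4*9**2)/(-129) + 389/495 = (-1 + 18 + 4*81)*(-1/129) + 389*(1/495) = (-1 + 18 + 324)*(-1/129) + 389/495 = 341*(-1/129) + 389/495 = -341/129 + 389/495 = -39538/21285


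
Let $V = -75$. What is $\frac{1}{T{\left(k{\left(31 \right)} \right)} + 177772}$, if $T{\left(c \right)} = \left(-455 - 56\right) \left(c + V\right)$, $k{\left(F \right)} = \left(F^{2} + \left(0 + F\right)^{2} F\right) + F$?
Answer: $- \frac{1}{15514016} \approx -6.4458 \cdot 10^{-8}$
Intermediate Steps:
$k{\left(F \right)} = F + F^{2} + F^{3}$ ($k{\left(F \right)} = \left(F^{2} + F^{2} F\right) + F = \left(F^{2} + F^{3}\right) + F = F + F^{2} + F^{3}$)
$T{\left(c \right)} = 38325 - 511 c$ ($T{\left(c \right)} = \left(-455 - 56\right) \left(c - 75\right) = - 511 \left(-75 + c\right) = 38325 - 511 c$)
$\frac{1}{T{\left(k{\left(31 \right)} \right)} + 177772} = \frac{1}{\left(38325 - 511 \cdot 31 \left(1 + 31 + 31^{2}\right)\right) + 177772} = \frac{1}{\left(38325 - 511 \cdot 31 \left(1 + 31 + 961\right)\right) + 177772} = \frac{1}{\left(38325 - 511 \cdot 31 \cdot 993\right) + 177772} = \frac{1}{\left(38325 - 15730113\right) + 177772} = \frac{1}{-15691788 + 177772} = \frac{1}{-15514016} = - \frac{1}{15514016}$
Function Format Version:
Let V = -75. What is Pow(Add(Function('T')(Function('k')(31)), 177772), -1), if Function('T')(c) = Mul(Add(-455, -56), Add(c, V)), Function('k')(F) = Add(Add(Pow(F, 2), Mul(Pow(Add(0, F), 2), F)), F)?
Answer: Rational(-1, 15514016) ≈ -6.4458e-8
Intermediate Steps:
Function('k')(F) = Add(F, Pow(F, 2), Pow(F, 3)) (Function('k')(F) = Add(Add(Pow(F, 2), Mul(Pow(F, 2), F)), F) = Add(Add(Pow(F, 2), Pow(F, 3)), F) = Add(F, Pow(F, 2), Pow(F, 3)))
Function('T')(c) = Add(38325, Mul(-511, c)) (Function('T')(c) = Mul(Add(-455, -56), Add(c, -75)) = Mul(-511, Add(-75, c)) = Add(38325, Mul(-511, c)))
Pow(Add(Function('T')(Function('k')(31)), 177772), -1) = Pow(Add(Add(38325, Mul(-511, Mul(31, Add(1, 31, Pow(31, 2))))), 177772), -1) = Pow(Add(Add(38325, Mul(-511, Mul(31, Add(1, 31, 961)))), 177772), -1) = Pow(Add(Add(38325, Mul(-511, Mul(31, 993))), 177772), -1) = Pow(Add(Add(38325, Mul(-511, 30783)), 177772), -1) = Pow(Add(Add(38325, -15730113), 177772), -1) = Pow(Add(-15691788, 177772), -1) = Pow(-15514016, -1) = Rational(-1, 15514016)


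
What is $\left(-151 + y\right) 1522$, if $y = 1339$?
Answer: $1808136$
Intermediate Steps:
$\left(-151 + y\right) 1522 = \left(-151 + 1339\right) 1522 = 1188 \cdot 1522 = 1808136$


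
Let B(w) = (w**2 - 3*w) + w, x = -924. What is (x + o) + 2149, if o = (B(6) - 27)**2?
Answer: 1234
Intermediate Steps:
B(w) = w**2 - 2*w
o = 9 (o = (6*(-2 + 6) - 27)**2 = (6*4 - 27)**2 = (24 - 27)**2 = (-3)**2 = 9)
(x + o) + 2149 = (-924 + 9) + 2149 = -915 + 2149 = 1234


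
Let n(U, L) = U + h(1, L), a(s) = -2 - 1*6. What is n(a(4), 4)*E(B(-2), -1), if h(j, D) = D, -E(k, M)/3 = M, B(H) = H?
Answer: -12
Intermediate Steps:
E(k, M) = -3*M
a(s) = -8 (a(s) = -2 - 6 = -8)
n(U, L) = L + U (n(U, L) = U + L = L + U)
n(a(4), 4)*E(B(-2), -1) = (4 - 8)*(-3*(-1)) = -4*3 = -12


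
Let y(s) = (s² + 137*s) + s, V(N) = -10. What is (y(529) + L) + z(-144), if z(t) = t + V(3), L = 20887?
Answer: 373576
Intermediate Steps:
y(s) = s² + 138*s
z(t) = -10 + t (z(t) = t - 10 = -10 + t)
(y(529) + L) + z(-144) = (529*(138 + 529) + 20887) + (-10 - 144) = (529*667 + 20887) - 154 = (352843 + 20887) - 154 = 373730 - 154 = 373576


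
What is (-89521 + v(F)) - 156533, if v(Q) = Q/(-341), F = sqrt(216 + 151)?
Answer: -246054 - sqrt(367)/341 ≈ -2.4605e+5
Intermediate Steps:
F = sqrt(367) ≈ 19.157
v(Q) = -Q/341 (v(Q) = Q*(-1/341) = -Q/341)
(-89521 + v(F)) - 156533 = (-89521 - sqrt(367)/341) - 156533 = -246054 - sqrt(367)/341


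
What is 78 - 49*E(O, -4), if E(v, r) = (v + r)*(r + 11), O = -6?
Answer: 3508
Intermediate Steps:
E(v, r) = (11 + r)*(r + v) (E(v, r) = (r + v)*(11 + r) = (11 + r)*(r + v))
78 - 49*E(O, -4) = 78 - 49*((-4)² + 11*(-4) + 11*(-6) - 4*(-6)) = 78 - 49*(16 - 44 - 66 + 24) = 78 - 49*(-70) = 78 + 3430 = 3508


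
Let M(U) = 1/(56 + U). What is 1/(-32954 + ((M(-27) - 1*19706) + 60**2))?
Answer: -29/1422739 ≈ -2.0383e-5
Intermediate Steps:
1/(-32954 + ((M(-27) - 1*19706) + 60**2)) = 1/(-32954 + ((1/(56 - 27) - 1*19706) + 60**2)) = 1/(-32954 + ((1/29 - 19706) + 3600)) = 1/(-32954 + (-571473/29 + 3600)) = 1/(-32954 - 467073/29) = 1/(-1422739/29) = -29/1422739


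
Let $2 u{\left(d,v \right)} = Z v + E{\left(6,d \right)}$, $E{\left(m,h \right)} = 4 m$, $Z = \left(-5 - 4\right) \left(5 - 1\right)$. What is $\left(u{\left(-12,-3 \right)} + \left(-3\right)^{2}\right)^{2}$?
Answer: $5625$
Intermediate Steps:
$Z = -36$ ($Z = \left(-9\right) 4 = -36$)
$u{\left(d,v \right)} = 12 - 18 v$ ($u{\left(d,v \right)} = \frac{- 36 v + 4 \cdot 6}{2} = \frac{- 36 v + 24}{2} = \frac{24 - 36 v}{2} = 12 - 18 v$)
$\left(u{\left(-12,-3 \right)} + \left(-3\right)^{2}\right)^{2} = \left(\left(12 - -54\right) + \left(-3\right)^{2}\right)^{2} = \left(\left(12 + 54\right) + 9\right)^{2} = \left(66 + 9\right)^{2} = 75^{2} = 5625$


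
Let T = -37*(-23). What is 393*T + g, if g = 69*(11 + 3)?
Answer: 335409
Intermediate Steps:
T = 851
g = 966 (g = 69*14 = 966)
393*T + g = 393*851 + 966 = 334443 + 966 = 335409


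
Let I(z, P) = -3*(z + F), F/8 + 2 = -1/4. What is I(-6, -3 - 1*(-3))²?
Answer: 5184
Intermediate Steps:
F = -18 (F = -16 + 8*(-1/4) = -16 + 8*(-1*¼) = -16 + 8*(-¼) = -16 - 2 = -18)
I(z, P) = 54 - 3*z (I(z, P) = -3*(z - 18) = -3*(-18 + z) = 54 - 3*z)
I(-6, -3 - 1*(-3))² = (54 - 3*(-6))² = (54 + 18)² = 72² = 5184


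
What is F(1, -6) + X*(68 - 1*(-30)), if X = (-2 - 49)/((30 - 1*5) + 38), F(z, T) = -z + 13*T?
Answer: -475/3 ≈ -158.33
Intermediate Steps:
X = -17/21 (X = -51/((30 - 5) + 38) = -51/(25 + 38) = -51/63 = -51*1/63 = -17/21 ≈ -0.80952)
F(1, -6) + X*(68 - 1*(-30)) = (-1*1 + 13*(-6)) - 17*(68 - 1*(-30))/21 = (-1 - 78) - 17*(68 + 30)/21 = -79 - 17/21*98 = -79 - 238/3 = -475/3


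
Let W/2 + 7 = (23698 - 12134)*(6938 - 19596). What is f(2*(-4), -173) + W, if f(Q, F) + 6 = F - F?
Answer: -292754244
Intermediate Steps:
f(Q, F) = -6 (f(Q, F) = -6 + (F - F) = -6 + 0 = -6)
W = -292754238 (W = -14 + 2*((23698 - 12134)*(6938 - 19596)) = -14 + 2*(11564*(-12658)) = -14 + 2*(-146377112) = -14 - 292754224 = -292754238)
f(2*(-4), -173) + W = -6 - 292754238 = -292754244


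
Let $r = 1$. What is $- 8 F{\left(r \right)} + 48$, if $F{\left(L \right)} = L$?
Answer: $40$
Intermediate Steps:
$- 8 F{\left(r \right)} + 48 = \left(-8\right) 1 + 48 = -8 + 48 = 40$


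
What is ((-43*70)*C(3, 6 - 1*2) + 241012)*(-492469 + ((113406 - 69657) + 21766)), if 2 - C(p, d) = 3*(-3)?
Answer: -88764590508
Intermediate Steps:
C(p, d) = 11 (C(p, d) = 2 - 3*(-3) = 2 - 1*(-9) = 2 + 9 = 11)
((-43*70)*C(3, 6 - 1*2) + 241012)*(-492469 + ((113406 - 69657) + 21766)) = (-43*70*11 + 241012)*(-492469 + ((113406 - 69657) + 21766)) = (-3010*11 + 241012)*(-492469 + (43749 + 21766)) = (-33110 + 241012)*(-492469 + 65515) = 207902*(-426954) = -88764590508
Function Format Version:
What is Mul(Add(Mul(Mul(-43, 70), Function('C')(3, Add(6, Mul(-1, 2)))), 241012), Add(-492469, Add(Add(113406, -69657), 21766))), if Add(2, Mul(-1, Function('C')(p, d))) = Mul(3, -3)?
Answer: -88764590508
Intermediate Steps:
Function('C')(p, d) = 11 (Function('C')(p, d) = Add(2, Mul(-1, Mul(3, -3))) = Add(2, Mul(-1, -9)) = Add(2, 9) = 11)
Mul(Add(Mul(Mul(-43, 70), Function('C')(3, Add(6, Mul(-1, 2)))), 241012), Add(-492469, Add(Add(113406, -69657), 21766))) = Mul(Add(Mul(Mul(-43, 70), 11), 241012), Add(-492469, Add(Add(113406, -69657), 21766))) = Mul(Add(Mul(-3010, 11), 241012), Add(-492469, Add(43749, 21766))) = Mul(Add(-33110, 241012), Add(-492469, 65515)) = Mul(207902, -426954) = -88764590508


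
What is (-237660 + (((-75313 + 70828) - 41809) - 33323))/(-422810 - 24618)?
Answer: 317277/447428 ≈ 0.70911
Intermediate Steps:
(-237660 + (((-75313 + 70828) - 41809) - 33323))/(-422810 - 24618) = (-237660 + ((-4485 - 41809) - 33323))/(-447428) = (-237660 + (-46294 - 33323))*(-1/447428) = (-237660 - 79617)*(-1/447428) = -317277*(-1/447428) = 317277/447428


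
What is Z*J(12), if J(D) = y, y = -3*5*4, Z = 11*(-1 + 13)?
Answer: -7920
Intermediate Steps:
Z = 132 (Z = 11*12 = 132)
y = -60 (y = -15*4 = -60)
J(D) = -60
Z*J(12) = 132*(-60) = -7920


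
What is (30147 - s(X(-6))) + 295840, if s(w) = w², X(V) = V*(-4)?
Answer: 325411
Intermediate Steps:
X(V) = -4*V
(30147 - s(X(-6))) + 295840 = (30147 - (-4*(-6))²) + 295840 = (30147 - 1*24²) + 295840 = (30147 - 1*576) + 295840 = (30147 - 576) + 295840 = 29571 + 295840 = 325411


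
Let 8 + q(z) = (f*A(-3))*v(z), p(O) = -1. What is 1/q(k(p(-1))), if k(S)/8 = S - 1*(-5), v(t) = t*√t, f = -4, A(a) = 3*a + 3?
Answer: 1/2359288 + 48*√2/294911 ≈ 0.00023060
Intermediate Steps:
A(a) = 3 + 3*a
v(t) = t^(3/2)
k(S) = 40 + 8*S (k(S) = 8*(S - 1*(-5)) = 8*(S + 5) = 8*(5 + S) = 40 + 8*S)
q(z) = -8 + 24*z^(3/2) (q(z) = -8 + (-4*(3 + 3*(-3)))*z^(3/2) = -8 + (-4*(3 - 9))*z^(3/2) = -8 + (-4*(-6))*z^(3/2) = -8 + 24*z^(3/2))
1/q(k(p(-1))) = 1/(-8 + 24*(40 + 8*(-1))^(3/2)) = 1/(-8 + 24*(40 - 8)^(3/2)) = 1/(-8 + 24*32^(3/2)) = 1/(-8 + 24*(128*√2)) = 1/(-8 + 3072*√2)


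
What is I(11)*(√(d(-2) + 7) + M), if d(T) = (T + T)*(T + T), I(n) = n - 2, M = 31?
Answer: 279 + 9*√23 ≈ 322.16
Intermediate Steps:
I(n) = -2 + n
d(T) = 4*T² (d(T) = (2*T)*(2*T) = 4*T²)
I(11)*(√(d(-2) + 7) + M) = (-2 + 11)*(√(4*(-2)² + 7) + 31) = 9*(√(4*4 + 7) + 31) = 9*(√(16 + 7) + 31) = 9*(√23 + 31) = 9*(31 + √23) = 279 + 9*√23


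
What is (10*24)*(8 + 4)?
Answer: 2880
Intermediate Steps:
(10*24)*(8 + 4) = 240*12 = 2880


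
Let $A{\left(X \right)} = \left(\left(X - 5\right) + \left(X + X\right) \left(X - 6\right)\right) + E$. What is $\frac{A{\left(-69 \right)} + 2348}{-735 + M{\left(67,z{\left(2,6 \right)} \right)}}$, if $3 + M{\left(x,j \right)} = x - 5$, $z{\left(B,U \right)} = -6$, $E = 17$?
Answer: $- \frac{12641}{676} \approx -18.7$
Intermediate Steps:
$M{\left(x,j \right)} = -8 + x$ ($M{\left(x,j \right)} = -3 + \left(x - 5\right) = -3 + \left(-5 + x\right) = -8 + x$)
$A{\left(X \right)} = 12 + X + 2 X \left(-6 + X\right)$ ($A{\left(X \right)} = \left(\left(X - 5\right) + \left(X + X\right) \left(X - 6\right)\right) + 17 = \left(\left(X - 5\right) + 2 X \left(-6 + X\right)\right) + 17 = \left(\left(-5 + X\right) + 2 X \left(-6 + X\right)\right) + 17 = \left(-5 + X + 2 X \left(-6 + X\right)\right) + 17 = 12 + X + 2 X \left(-6 + X\right)$)
$\frac{A{\left(-69 \right)} + 2348}{-735 + M{\left(67,z{\left(2,6 \right)} \right)}} = \frac{\left(12 - -759 + 2 \left(-69\right)^{2}\right) + 2348}{-735 + \left(-8 + 67\right)} = \frac{\left(12 + 759 + 2 \cdot 4761\right) + 2348}{-735 + 59} = \frac{\left(12 + 759 + 9522\right) + 2348}{-676} = \left(10293 + 2348\right) \left(- \frac{1}{676}\right) = 12641 \left(- \frac{1}{676}\right) = - \frac{12641}{676}$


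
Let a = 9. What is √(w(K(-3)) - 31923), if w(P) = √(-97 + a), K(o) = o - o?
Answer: √(-31923 + 2*I*√22) ≈ 0.026 + 178.67*I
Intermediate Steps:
K(o) = 0
w(P) = 2*I*√22 (w(P) = √(-97 + 9) = √(-88) = 2*I*√22)
√(w(K(-3)) - 31923) = √(2*I*√22 - 31923) = √(-31923 + 2*I*√22)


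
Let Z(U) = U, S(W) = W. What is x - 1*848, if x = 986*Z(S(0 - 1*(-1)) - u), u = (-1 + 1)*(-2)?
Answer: 138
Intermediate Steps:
u = 0 (u = 0*(-2) = 0)
x = 986 (x = 986*((0 - 1*(-1)) - 1*0) = 986*((0 + 1) + 0) = 986*(1 + 0) = 986*1 = 986)
x - 1*848 = 986 - 1*848 = 986 - 848 = 138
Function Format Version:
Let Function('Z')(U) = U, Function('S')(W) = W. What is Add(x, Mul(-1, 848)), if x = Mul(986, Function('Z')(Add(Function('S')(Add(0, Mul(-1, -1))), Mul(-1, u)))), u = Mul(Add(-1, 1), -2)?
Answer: 138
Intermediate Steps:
u = 0 (u = Mul(0, -2) = 0)
x = 986 (x = Mul(986, Add(Add(0, Mul(-1, -1)), Mul(-1, 0))) = Mul(986, Add(Add(0, 1), 0)) = Mul(986, Add(1, 0)) = Mul(986, 1) = 986)
Add(x, Mul(-1, 848)) = Add(986, Mul(-1, 848)) = Add(986, -848) = 138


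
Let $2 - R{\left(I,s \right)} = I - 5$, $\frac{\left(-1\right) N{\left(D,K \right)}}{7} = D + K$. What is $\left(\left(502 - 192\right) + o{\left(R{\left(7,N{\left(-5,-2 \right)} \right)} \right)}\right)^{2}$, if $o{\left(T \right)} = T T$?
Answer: $96100$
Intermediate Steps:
$N{\left(D,K \right)} = - 7 D - 7 K$ ($N{\left(D,K \right)} = - 7 \left(D + K\right) = - 7 D - 7 K$)
$R{\left(I,s \right)} = 7 - I$ ($R{\left(I,s \right)} = 2 - \left(I - 5\right) = 2 - \left(-5 + I\right) = 7 - I$)
$o{\left(T \right)} = T^{2}$
$\left(\left(502 - 192\right) + o{\left(R{\left(7,N{\left(-5,-2 \right)} \right)} \right)}\right)^{2} = \left(\left(502 - 192\right) + \left(7 - 7\right)^{2}\right)^{2} = \left(310 + 0^{2}\right)^{2} = \left(310 + 0\right)^{2} = 310^{2} = 96100$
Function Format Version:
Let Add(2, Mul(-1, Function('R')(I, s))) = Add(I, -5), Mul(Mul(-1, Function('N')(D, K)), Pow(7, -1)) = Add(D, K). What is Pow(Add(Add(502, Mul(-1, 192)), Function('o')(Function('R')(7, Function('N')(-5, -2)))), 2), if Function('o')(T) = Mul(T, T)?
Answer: 96100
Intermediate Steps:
Function('N')(D, K) = Add(Mul(-7, D), Mul(-7, K)) (Function('N')(D, K) = Mul(-7, Add(D, K)) = Add(Mul(-7, D), Mul(-7, K)))
Function('R')(I, s) = Add(7, Mul(-1, I)) (Function('R')(I, s) = Add(2, Mul(-1, Add(I, -5))) = Add(2, Mul(-1, Add(-5, I))) = Add(2, Add(5, Mul(-1, I))) = Add(7, Mul(-1, I)))
Function('o')(T) = Pow(T, 2)
Pow(Add(Add(502, Mul(-1, 192)), Function('o')(Function('R')(7, Function('N')(-5, -2)))), 2) = Pow(Add(Add(502, Mul(-1, 192)), Pow(Add(7, Mul(-1, 7)), 2)), 2) = Pow(Add(Add(502, -192), Pow(Add(7, -7), 2)), 2) = Pow(Add(310, Pow(0, 2)), 2) = Pow(Add(310, 0), 2) = Pow(310, 2) = 96100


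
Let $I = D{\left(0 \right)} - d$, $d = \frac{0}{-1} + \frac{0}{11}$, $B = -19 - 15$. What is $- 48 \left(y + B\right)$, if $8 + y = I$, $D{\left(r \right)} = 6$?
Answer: $1728$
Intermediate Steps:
$B = -34$
$d = 0$ ($d = 0 \left(-1\right) + 0 \cdot \frac{1}{11} = 0 + 0 = 0$)
$I = 6$ ($I = 6 - 0 = 6 + 0 = 6$)
$y = -2$ ($y = -8 + 6 = -2$)
$- 48 \left(y + B\right) = - 48 \left(-2 - 34\right) = \left(-48\right) \left(-36\right) = 1728$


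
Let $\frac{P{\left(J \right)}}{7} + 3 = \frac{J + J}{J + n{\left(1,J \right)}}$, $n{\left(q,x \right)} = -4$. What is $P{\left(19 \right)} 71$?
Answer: $- \frac{3479}{15} \approx -231.93$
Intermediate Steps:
$P{\left(J \right)} = -21 + \frac{14 J}{-4 + J}$ ($P{\left(J \right)} = -21 + 7 \frac{J + J}{J - 4} = -21 + 7 \frac{2 J}{-4 + J} = -21 + \frac{14 J}{-4 + J}$)
$P{\left(19 \right)} 71 = \frac{7 \left(12 - 19\right)}{-4 + 19} \cdot 71 = \frac{7 \left(12 - 19\right)}{15} \cdot 71 = 7 \cdot \frac{1}{15} \left(-7\right) 71 = \left(- \frac{49}{15}\right) 71 = - \frac{3479}{15}$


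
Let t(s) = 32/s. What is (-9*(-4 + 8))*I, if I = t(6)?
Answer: -192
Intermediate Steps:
I = 16/3 (I = 32/6 = 32*(⅙) = 16/3 ≈ 5.3333)
(-9*(-4 + 8))*I = -9*(-4 + 8)*(16/3) = -9*4*(16/3) = -36*16/3 = -192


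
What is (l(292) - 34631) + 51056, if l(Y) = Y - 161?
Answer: 16556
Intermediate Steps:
l(Y) = -161 + Y
(l(292) - 34631) + 51056 = ((-161 + 292) - 34631) + 51056 = (131 - 34631) + 51056 = -34500 + 51056 = 16556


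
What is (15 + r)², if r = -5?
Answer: 100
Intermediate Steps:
(15 + r)² = (15 - 5)² = 10² = 100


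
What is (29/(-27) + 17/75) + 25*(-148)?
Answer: -2498072/675 ≈ -3700.8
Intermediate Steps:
(29/(-27) + 17/75) + 25*(-148) = (29*(-1/27) + 17*(1/75)) - 3700 = (-29/27 + 17/75) - 3700 = -572/675 - 3700 = -2498072/675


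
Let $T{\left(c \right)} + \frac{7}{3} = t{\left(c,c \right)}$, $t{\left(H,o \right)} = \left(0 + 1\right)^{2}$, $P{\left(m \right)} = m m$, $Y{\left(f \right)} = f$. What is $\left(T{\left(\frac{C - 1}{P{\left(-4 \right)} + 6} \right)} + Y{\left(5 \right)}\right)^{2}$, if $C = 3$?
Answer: $\frac{121}{9} \approx 13.444$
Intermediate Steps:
$P{\left(m \right)} = m^{2}$
$t{\left(H,o \right)} = 1$ ($t{\left(H,o \right)} = 1^{2} = 1$)
$T{\left(c \right)} = - \frac{4}{3}$ ($T{\left(c \right)} = - \frac{7}{3} + 1 = - \frac{4}{3}$)
$\left(T{\left(\frac{C - 1}{P{\left(-4 \right)} + 6} \right)} + Y{\left(5 \right)}\right)^{2} = \left(- \frac{4}{3} + 5\right)^{2} = \left(\frac{11}{3}\right)^{2} = \frac{121}{9}$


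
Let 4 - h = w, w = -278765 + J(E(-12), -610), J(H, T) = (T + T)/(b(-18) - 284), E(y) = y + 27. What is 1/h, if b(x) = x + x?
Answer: 16/4460243 ≈ 3.5872e-6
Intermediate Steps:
E(y) = 27 + y
b(x) = 2*x
J(H, T) = -T/160 (J(H, T) = (T + T)/(2*(-18) - 284) = (2*T)/(-36 - 284) = (2*T)/(-320) = (2*T)*(-1/320) = -T/160)
w = -4460179/16 (w = -278765 - 1/160*(-610) = -278765 + 61/16 = -4460179/16 ≈ -2.7876e+5)
h = 4460243/16 (h = 4 - 1*(-4460179/16) = 4 + 4460179/16 = 4460243/16 ≈ 2.7877e+5)
1/h = 1/(4460243/16) = 16/4460243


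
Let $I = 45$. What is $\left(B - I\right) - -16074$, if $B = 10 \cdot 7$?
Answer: $16099$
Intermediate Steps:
$B = 70$
$\left(B - I\right) - -16074 = \left(70 - 45\right) - -16074 = \left(70 - 45\right) + 16074 = 25 + 16074 = 16099$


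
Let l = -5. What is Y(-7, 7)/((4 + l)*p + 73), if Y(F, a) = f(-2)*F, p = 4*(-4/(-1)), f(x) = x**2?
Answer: -28/57 ≈ -0.49123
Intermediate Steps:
p = 16 (p = 4*(-4*(-1)) = 4*4 = 16)
Y(F, a) = 4*F (Y(F, a) = (-2)**2*F = 4*F)
Y(-7, 7)/((4 + l)*p + 73) = (4*(-7))/((4 - 5)*16 + 73) = -28/(-1*16 + 73) = -28/(-16 + 73) = -28/57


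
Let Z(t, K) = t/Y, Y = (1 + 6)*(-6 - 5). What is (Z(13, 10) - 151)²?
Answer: 135489600/5929 ≈ 22852.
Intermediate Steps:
Y = -77 (Y = 7*(-11) = -77)
Z(t, K) = -t/77 (Z(t, K) = t/(-77) = t*(-1/77) = -t/77)
(Z(13, 10) - 151)² = (-1/77*13 - 151)² = (-13/77 - 151)² = (-11640/77)² = 135489600/5929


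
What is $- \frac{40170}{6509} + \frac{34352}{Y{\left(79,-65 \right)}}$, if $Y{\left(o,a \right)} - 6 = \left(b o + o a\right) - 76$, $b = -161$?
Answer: $- \frac{235901062}{29166829} \approx -8.088$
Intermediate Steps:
$Y{\left(o,a \right)} = -70 - 161 o + a o$ ($Y{\left(o,a \right)} = 6 - \left(76 + 161 o - o a\right) = 6 - \left(76 + 161 o - a o\right) = -70 - 161 o + a o$)
$- \frac{40170}{6509} + \frac{34352}{Y{\left(79,-65 \right)}} = - \frac{40170}{6509} + \frac{34352}{-70 - 12719 - 5135} = \left(-40170\right) \frac{1}{6509} + \frac{34352}{-70 - 12719 - 5135} = - \frac{40170}{6509} + \frac{34352}{-17924} = - \frac{40170}{6509} + 34352 \left(- \frac{1}{17924}\right) = - \frac{40170}{6509} - \frac{8588}{4481} = - \frac{235901062}{29166829}$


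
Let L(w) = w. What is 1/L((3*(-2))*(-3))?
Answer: 1/18 ≈ 0.055556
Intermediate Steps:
1/L((3*(-2))*(-3)) = 1/((3*(-2))*(-3)) = 1/(-6*(-3)) = 1/18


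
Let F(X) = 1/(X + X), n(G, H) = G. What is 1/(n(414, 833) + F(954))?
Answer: 1908/789913 ≈ 0.0024155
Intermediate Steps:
F(X) = 1/(2*X)
1/(n(414, 833) + F(954)) = 1/(414 + (1/2)/954) = 1/(414 + (1/2)*(1/954)) = 1/(414 + 1/1908) = 1/(789913/1908) = 1908/789913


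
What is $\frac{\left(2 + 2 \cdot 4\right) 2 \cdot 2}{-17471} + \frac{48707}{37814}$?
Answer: $\frac{849447437}{660648394} \approx 1.2858$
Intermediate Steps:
$\frac{\left(2 + 2 \cdot 4\right) 2 \cdot 2}{-17471} + \frac{48707}{37814} = \left(2 + 8\right) 2 \cdot 2 \left(- \frac{1}{17471}\right) + 48707 \cdot \frac{1}{37814} = 10 \cdot 2 \cdot 2 \left(- \frac{1}{17471}\right) + \frac{48707}{37814} = 20 \cdot 2 \left(- \frac{1}{17471}\right) + \frac{48707}{37814} = 40 \left(- \frac{1}{17471}\right) + \frac{48707}{37814} = - \frac{40}{17471} + \frac{48707}{37814} = \frac{849447437}{660648394}$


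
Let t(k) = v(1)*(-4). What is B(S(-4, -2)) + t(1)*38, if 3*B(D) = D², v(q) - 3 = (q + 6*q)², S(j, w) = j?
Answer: -23696/3 ≈ -7898.7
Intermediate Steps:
v(q) = 3 + 49*q² (v(q) = 3 + (q + 6*q)² = 3 + (7*q)² = 3 + 49*q²)
B(D) = D²/3
t(k) = -208 (t(k) = (3 + 49*1²)*(-4) = (3 + 49*1)*(-4) = (3 + 49)*(-4) = 52*(-4) = -208)
B(S(-4, -2)) + t(1)*38 = (⅓)*(-4)² - 208*38 = (⅓)*16 - 7904 = 16/3 - 7904 = -23696/3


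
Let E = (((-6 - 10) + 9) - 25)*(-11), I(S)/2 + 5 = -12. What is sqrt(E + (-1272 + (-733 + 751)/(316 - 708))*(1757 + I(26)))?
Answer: I*sqrt(429511091)/14 ≈ 1480.3*I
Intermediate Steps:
I(S) = -34 (I(S) = -10 + 2*(-12) = -10 - 24 = -34)
E = 352 (E = ((-16 + 9) - 25)*(-11) = (-7 - 25)*(-11) = -32*(-11) = 352)
sqrt(E + (-1272 + (-733 + 751)/(316 - 708))*(1757 + I(26))) = sqrt(352 + (-1272 + (-733 + 751)/(316 - 708))*(1757 - 34)) = sqrt(352 + (-1272 + 18/(-392))*1723) = sqrt(352 + (-1272 + 18*(-1/392))*1723) = sqrt(352 + (-1272 - 9/196)*1723) = sqrt(352 - 249321/196*1723) = sqrt(352 - 429580083/196) = sqrt(-429511091/196) = I*sqrt(429511091)/14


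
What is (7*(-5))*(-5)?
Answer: 175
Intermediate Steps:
(7*(-5))*(-5) = -35*(-5) = 175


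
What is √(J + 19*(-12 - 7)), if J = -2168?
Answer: 3*I*√281 ≈ 50.289*I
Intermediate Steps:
√(J + 19*(-12 - 7)) = √(-2168 + 19*(-12 - 7)) = √(-2168 + 19*(-19)) = √(-2168 - 361) = √(-2529) = 3*I*√281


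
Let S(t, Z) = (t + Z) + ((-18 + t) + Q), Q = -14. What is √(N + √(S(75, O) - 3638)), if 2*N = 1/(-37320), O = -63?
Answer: √(-4665 + 348195600*I*√3583)/18660 ≈ 5.4707 + 5.4707*I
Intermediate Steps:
N = -1/74640 (N = (½)/(-37320) = (½)*(-1/37320) = -1/74640 ≈ -1.3398e-5)
S(t, Z) = -32 + Z + 2*t (S(t, Z) = (t + Z) + ((-18 + t) - 14) = (Z + t) + (-32 + t) = -32 + Z + 2*t)
√(N + √(S(75, O) - 3638)) = √(-1/74640 + √((-32 - 63 + 2*75) - 3638)) = √(-1/74640 + √((-32 - 63 + 150) - 3638)) = √(-1/74640 + √(55 - 3638)) = √(-1/74640 + √(-3583)) = √(-1/74640 + I*√3583)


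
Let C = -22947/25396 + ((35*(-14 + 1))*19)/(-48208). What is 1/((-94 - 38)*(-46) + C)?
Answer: 306072592/1858251108485 ≈ 0.00016471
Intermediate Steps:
C = -221670139/306072592 (C = -22947*1/25396 + ((35*(-13))*19)*(-1/48208) = -22947/25396 - 455*19*(-1/48208) = -22947/25396 - 8645*(-1/48208) = -22947/25396 + 8645/48208 = -221670139/306072592 ≈ -0.72424)
1/((-94 - 38)*(-46) + C) = 1/((-94 - 38)*(-46) - 221670139/306072592) = 1/(-132*(-46) - 221670139/306072592) = 1/(6072 - 221670139/306072592) = 1/(1858251108485/306072592) = 306072592/1858251108485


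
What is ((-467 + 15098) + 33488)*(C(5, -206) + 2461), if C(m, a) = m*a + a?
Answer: 58945775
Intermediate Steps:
C(m, a) = a + a*m (C(m, a) = a*m + a = a + a*m)
((-467 + 15098) + 33488)*(C(5, -206) + 2461) = ((-467 + 15098) + 33488)*(-206*(1 + 5) + 2461) = (14631 + 33488)*(-206*6 + 2461) = 48119*(-1236 + 2461) = 48119*1225 = 58945775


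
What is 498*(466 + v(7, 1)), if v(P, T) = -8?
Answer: 228084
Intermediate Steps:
498*(466 + v(7, 1)) = 498*(466 - 8) = 498*458 = 228084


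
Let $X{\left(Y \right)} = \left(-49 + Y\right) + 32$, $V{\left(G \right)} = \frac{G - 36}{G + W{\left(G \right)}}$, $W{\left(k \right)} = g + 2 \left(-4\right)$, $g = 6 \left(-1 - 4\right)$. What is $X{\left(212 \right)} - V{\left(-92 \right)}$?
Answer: $\frac{12611}{65} \approx 194.02$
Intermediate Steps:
$g = -30$ ($g = 6 \left(-5\right) = -30$)
$W{\left(k \right)} = -38$ ($W{\left(k \right)} = -30 + 2 \left(-4\right) = -30 - 8 = -38$)
$V{\left(G \right)} = \frac{-36 + G}{-38 + G}$ ($V{\left(G \right)} = \frac{G - 36}{G - 38} = \frac{-36 + G}{-38 + G}$)
$X{\left(Y \right)} = -17 + Y$
$X{\left(212 \right)} - V{\left(-92 \right)} = \left(-17 + 212\right) - \frac{-36 - 92}{-38 - 92} = 195 - \frac{1}{-130} \left(-128\right) = 195 - \left(- \frac{1}{130}\right) \left(-128\right) = 195 - \frac{64}{65} = \frac{12611}{65}$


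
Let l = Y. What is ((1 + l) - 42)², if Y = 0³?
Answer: 1681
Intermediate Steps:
Y = 0
l = 0
((1 + l) - 42)² = ((1 + 0) - 42)² = (1 - 42)² = (-41)² = 1681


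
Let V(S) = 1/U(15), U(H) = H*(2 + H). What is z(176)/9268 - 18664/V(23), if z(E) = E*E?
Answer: -11027336696/2317 ≈ -4.7593e+6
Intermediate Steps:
z(E) = E²
V(S) = 1/255 (V(S) = 1/(15*(2 + 15)) = 1/(15*17) = 1/255)
z(176)/9268 - 18664/V(23) = 176²/9268 - 18664/1/255 = 30976*(1/9268) - 18664*255 = 7744/2317 - 4759320 = -11027336696/2317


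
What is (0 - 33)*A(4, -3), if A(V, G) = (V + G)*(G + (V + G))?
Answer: 66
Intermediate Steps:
A(V, G) = (G + V)*(V + 2*G) (A(V, G) = (G + V)*(G + (G + V)) = (G + V)*(V + 2*G))
(0 - 33)*A(4, -3) = (0 - 33)*(4² + 2*(-3)² + 3*(-3)*4) = -33*(16 + 2*9 - 36) = -33*(16 + 18 - 36) = -33*(-2) = 66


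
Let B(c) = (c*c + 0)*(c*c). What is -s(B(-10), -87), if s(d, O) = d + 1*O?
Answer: -9913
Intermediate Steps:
B(c) = c⁴ (B(c) = (c² + 0)*c² = c²*c² = c⁴)
s(d, O) = O + d (s(d, O) = d + O = O + d)
-s(B(-10), -87) = -(-87 + (-10)⁴) = -(-87 + 10000) = -1*9913 = -9913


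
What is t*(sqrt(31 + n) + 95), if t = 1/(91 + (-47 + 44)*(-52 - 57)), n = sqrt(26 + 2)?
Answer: 5/22 + sqrt(31 + 2*sqrt(7))/418 ≈ 0.24168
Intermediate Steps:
n = 2*sqrt(7) (n = sqrt(28) = 2*sqrt(7) ≈ 5.2915)
t = 1/418 (t = 1/(91 - 3*(-109)) = 1/(91 + 327) = 1/418 ≈ 0.0023923)
t*(sqrt(31 + n) + 95) = (sqrt(31 + 2*sqrt(7)) + 95)/418 = (95 + sqrt(31 + 2*sqrt(7)))/418 = 5/22 + sqrt(31 + 2*sqrt(7))/418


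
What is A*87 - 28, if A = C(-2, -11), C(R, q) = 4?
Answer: 320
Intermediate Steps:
A = 4
A*87 - 28 = 4*87 - 28 = 348 - 28 = 320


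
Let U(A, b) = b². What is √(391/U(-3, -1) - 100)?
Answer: √291 ≈ 17.059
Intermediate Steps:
√(391/U(-3, -1) - 100) = √(391/((-1)²) - 100) = √(391/1 - 100) = √(391*1 - 100) = √(391 - 100) = √291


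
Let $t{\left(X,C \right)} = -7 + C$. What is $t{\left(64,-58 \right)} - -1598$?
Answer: $1533$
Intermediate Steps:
$t{\left(64,-58 \right)} - -1598 = \left(-7 - 58\right) - -1598 = -65 + 1598 = 1533$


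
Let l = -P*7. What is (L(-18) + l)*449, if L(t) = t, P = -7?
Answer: 13919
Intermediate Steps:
l = 49 (l = -1*(-7)*7 = 7*7 = 49)
(L(-18) + l)*449 = (-18 + 49)*449 = 31*449 = 13919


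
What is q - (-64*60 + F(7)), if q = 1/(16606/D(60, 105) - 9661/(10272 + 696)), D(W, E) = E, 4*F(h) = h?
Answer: 308971453691/80497868 ≈ 3838.3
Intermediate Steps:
F(h) = h/4
q = 127960/20124467 (q = 1/(16606/105 - 9661/(10272 + 696)) = 1/(16606*(1/105) - 9661/10968) = 1/(16606/105 - 9661*1/10968) = 1/(16606/105 - 9661/10968) = 1/(20124467/127960) = 127960/20124467 ≈ 0.0063584)
q - (-64*60 + F(7)) = 127960/20124467 - (-64*60 + (¼)*7) = 127960/20124467 - (-3840 + 7/4) = 127960/20124467 - 1*(-15353/4) = 127960/20124467 + 15353/4 = 308971453691/80497868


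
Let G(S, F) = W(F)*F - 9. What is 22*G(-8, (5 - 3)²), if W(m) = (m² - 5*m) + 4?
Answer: -198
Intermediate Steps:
W(m) = 4 + m² - 5*m
G(S, F) = -9 + F*(4 + F² - 5*F) (G(S, F) = (4 + F² - 5*F)*F - 9 = F*(4 + F² - 5*F) - 9 = -9 + F*(4 + F² - 5*F))
22*G(-8, (5 - 3)²) = 22*(-9 + (5 - 3)²*(4 + ((5 - 3)²)² - 5*(5 - 3)²)) = 22*(-9 + 2²*(4 + (2²)² - 5*2²)) = 22*(-9 + 4*(4 + 4² - 5*4)) = 22*(-9 + 4*(4 + 16 - 20)) = 22*(-9 + 4*0) = 22*(-9 + 0) = 22*(-9) = -198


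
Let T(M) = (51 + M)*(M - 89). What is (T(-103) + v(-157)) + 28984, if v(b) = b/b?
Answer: 38969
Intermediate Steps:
v(b) = 1
T(M) = (-89 + M)*(51 + M) (T(M) = (51 + M)*(-89 + M) = (-89 + M)*(51 + M))
(T(-103) + v(-157)) + 28984 = ((-4539 + (-103)² - 38*(-103)) + 1) + 28984 = ((-4539 + 10609 + 3914) + 1) + 28984 = (9984 + 1) + 28984 = 9985 + 28984 = 38969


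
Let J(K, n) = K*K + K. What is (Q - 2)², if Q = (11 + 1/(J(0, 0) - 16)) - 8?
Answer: 225/256 ≈ 0.87891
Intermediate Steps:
J(K, n) = K + K² (J(K, n) = K² + K = K + K²)
Q = 47/16 (Q = (11 + 1/(0*(1 + 0) - 16)) - 8 = (11 + 1/(0*1 - 16)) - 8 = (11 + 1/(0 - 16)) - 8 = (11 + 1/(-16)) - 8 = (11 - 1/16) - 8 = 175/16 - 8 = 47/16 ≈ 2.9375)
(Q - 2)² = (47/16 - 2)² = (15/16)² = 225/256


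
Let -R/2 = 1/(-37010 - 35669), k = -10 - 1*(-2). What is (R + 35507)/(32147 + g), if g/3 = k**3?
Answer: 2580613255/2224776869 ≈ 1.1599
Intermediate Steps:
k = -8 (k = -10 + 2 = -8)
g = -1536 (g = 3*(-8)**3 = 3*(-512) = -1536)
R = 2/72679 (R = -2/(-37010 - 35669) = -2/(-72679) = -2*(-1/72679) = 2/72679 ≈ 2.7518e-5)
(R + 35507)/(32147 + g) = (2/72679 + 35507)/(32147 - 1536) = (2580613255/72679)/30611 = (2580613255/72679)*(1/30611) = 2580613255/2224776869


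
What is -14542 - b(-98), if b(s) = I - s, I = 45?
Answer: -14685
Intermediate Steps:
b(s) = 45 - s
-14542 - b(-98) = -14542 - (45 - 1*(-98)) = -14542 - (45 + 98) = -14542 - 1*143 = -14542 - 143 = -14685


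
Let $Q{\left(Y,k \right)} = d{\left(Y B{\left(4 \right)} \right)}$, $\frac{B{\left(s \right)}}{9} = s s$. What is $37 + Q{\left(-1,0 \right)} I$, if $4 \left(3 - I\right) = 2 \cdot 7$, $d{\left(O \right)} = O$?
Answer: $109$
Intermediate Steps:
$B{\left(s \right)} = 9 s^{2}$ ($B{\left(s \right)} = 9 s s = 9 s^{2}$)
$Q{\left(Y,k \right)} = 144 Y$ ($Q{\left(Y,k \right)} = Y 9 \cdot 4^{2} = Y 9 \cdot 16 = Y 144 = 144 Y$)
$I = - \frac{1}{2}$ ($I = 3 - \frac{2 \cdot 7}{4} = 3 - \frac{7}{2} = - \frac{1}{2} \approx -0.5$)
$37 + Q{\left(-1,0 \right)} I = 37 + 144 \left(-1\right) \left(- \frac{1}{2}\right) = 37 - -72 = 37 + 72 = 109$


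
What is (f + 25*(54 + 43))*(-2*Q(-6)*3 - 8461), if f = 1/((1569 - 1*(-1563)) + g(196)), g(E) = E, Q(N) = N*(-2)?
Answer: -68864731733/3328 ≈ -2.0693e+7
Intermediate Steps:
Q(N) = -2*N
f = 1/3328 (f = 1/((1569 - 1*(-1563)) + 196) = 1/((1569 + 1563) + 196) = 1/(3132 + 196) = 1/3328 ≈ 0.00030048)
(f + 25*(54 + 43))*(-2*Q(-6)*3 - 8461) = (1/3328 + 25*(54 + 43))*(-(-4)*(-6)*3 - 8461) = (1/3328 + 25*97)*(-2*12*3 - 8461) = (1/3328 + 2425)*(-24*3 - 8461) = 8070401*(-72 - 8461)/3328 = (8070401/3328)*(-8533) = -68864731733/3328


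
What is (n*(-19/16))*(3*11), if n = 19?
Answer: -11913/16 ≈ -744.56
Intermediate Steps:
(n*(-19/16))*(3*11) = (19*(-19/16))*(3*11) = (19*(-19*1/16))*33 = (19*(-19/16))*33 = -361/16*33 = -11913/16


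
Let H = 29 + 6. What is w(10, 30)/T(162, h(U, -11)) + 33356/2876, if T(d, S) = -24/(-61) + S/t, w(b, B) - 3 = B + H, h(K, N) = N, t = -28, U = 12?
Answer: 5570989/56801 ≈ 98.079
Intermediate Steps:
H = 35
w(b, B) = 38 + B (w(b, B) = 3 + (B + 35) = 3 + (35 + B) = 38 + B)
T(d, S) = 24/61 - S/28 (T(d, S) = -24/(-61) + S/(-28) = -24*(-1/61) + S*(-1/28) = 24/61 - S/28)
w(10, 30)/T(162, h(U, -11)) + 33356/2876 = (38 + 30)/(24/61 - 1/28*(-11)) + 33356/2876 = 68/(24/61 + 11/28) + 33356*(1/2876) = 68/(1343/1708) + 8339/719 = 68*(1708/1343) + 8339/719 = 6832/79 + 8339/719 = 5570989/56801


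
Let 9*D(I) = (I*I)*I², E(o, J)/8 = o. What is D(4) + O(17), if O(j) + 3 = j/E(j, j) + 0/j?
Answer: 1841/72 ≈ 25.569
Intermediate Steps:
E(o, J) = 8*o
O(j) = -23/8 (O(j) = -3 + (j/((8*j)) + 0/j) = -3 + (j*(1/(8*j)) + 0) = -3 + (⅛ + 0) = -3 + ⅛ = -23/8)
D(I) = I⁴/9 (D(I) = ((I*I)*I²)/9 = (I²*I²)/9 = I⁴/9)
D(4) + O(17) = (⅑)*4⁴ - 23/8 = (⅑)*256 - 23/8 = 256/9 - 23/8 = 1841/72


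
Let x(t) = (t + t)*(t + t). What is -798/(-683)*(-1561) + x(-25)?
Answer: 461822/683 ≈ 676.17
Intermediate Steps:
x(t) = 4*t² (x(t) = (2*t)*(2*t) = 4*t²)
-798/(-683)*(-1561) + x(-25) = -798/(-683)*(-1561) + 4*(-25)² = -798*(-1/683)*(-1561) + 4*625 = (798/683)*(-1561) + 2500 = -1245678/683 + 2500 = 461822/683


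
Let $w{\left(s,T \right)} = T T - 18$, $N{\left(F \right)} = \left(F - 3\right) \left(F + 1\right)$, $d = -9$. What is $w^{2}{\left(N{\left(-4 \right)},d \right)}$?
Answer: $3969$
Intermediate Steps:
$N{\left(F \right)} = \left(1 + F\right) \left(-3 + F\right)$ ($N{\left(F \right)} = \left(-3 + F\right) \left(1 + F\right) = \left(1 + F\right) \left(-3 + F\right)$)
$w{\left(s,T \right)} = -18 + T^{2}$ ($w{\left(s,T \right)} = T^{2} - 18 = -18 + T^{2}$)
$w^{2}{\left(N{\left(-4 \right)},d \right)} = \left(-18 + \left(-9\right)^{2}\right)^{2} = \left(-18 + 81\right)^{2} = 63^{2} = 3969$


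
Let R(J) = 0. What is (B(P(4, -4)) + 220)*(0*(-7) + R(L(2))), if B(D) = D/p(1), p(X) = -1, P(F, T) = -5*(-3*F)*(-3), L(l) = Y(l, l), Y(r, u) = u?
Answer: 0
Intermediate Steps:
L(l) = l
P(F, T) = -45*F
B(D) = -D (B(D) = D/(-1) = D*(-1) = -D)
(B(P(4, -4)) + 220)*(0*(-7) + R(L(2))) = (-(-45)*4 + 220)*(0*(-7) + 0) = (-1*(-180) + 220)*(0 + 0) = (180 + 220)*0 = 400*0 = 0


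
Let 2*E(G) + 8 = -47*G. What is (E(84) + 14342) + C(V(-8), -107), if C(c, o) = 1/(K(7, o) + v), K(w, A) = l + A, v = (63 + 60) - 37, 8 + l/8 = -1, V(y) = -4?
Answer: 1149851/93 ≈ 12364.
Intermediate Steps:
l = -72 (l = -64 + 8*(-1) = -64 - 8 = -72)
v = 86 (v = 123 - 37 = 86)
E(G) = -4 - 47*G/2 (E(G) = -4 + (-47*G)/2 = -4 - 47*G/2)
K(w, A) = -72 + A
C(c, o) = 1/(14 + o) (C(c, o) = 1/((-72 + o) + 86) = 1/(14 + o))
(E(84) + 14342) + C(V(-8), -107) = ((-4 - 47/2*84) + 14342) + 1/(14 - 107) = ((-4 - 1974) + 14342) + 1/(-93) = (-1978 + 14342) - 1/93 = 12364 - 1/93 = 1149851/93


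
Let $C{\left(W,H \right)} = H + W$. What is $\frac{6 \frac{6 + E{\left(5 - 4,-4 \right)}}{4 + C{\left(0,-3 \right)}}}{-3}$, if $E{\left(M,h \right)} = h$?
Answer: $-4$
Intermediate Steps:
$\frac{6 \frac{6 + E{\left(5 - 4,-4 \right)}}{4 + C{\left(0,-3 \right)}}}{-3} = \frac{6 \frac{6 - 4}{4 + \left(-3 + 0\right)}}{-3} = 6 \frac{2}{4 - 3} \left(- \frac{1}{3}\right) = 6 \cdot \frac{2}{1} \left(- \frac{1}{3}\right) = 6 \cdot 2 \cdot 1 \left(- \frac{1}{3}\right) = 6 \cdot 2 \left(- \frac{1}{3}\right) = 12 \left(- \frac{1}{3}\right) = -4$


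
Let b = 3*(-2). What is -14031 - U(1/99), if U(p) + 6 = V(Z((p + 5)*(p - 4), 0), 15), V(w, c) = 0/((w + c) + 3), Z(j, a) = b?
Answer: -14025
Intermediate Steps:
b = -6
Z(j, a) = -6
V(w, c) = 0 (V(w, c) = 0/((c + w) + 3) = 0/(3 + c + w) = 0)
U(p) = -6 (U(p) = -6 + 0 = -6)
-14031 - U(1/99) = -14031 - 1*(-6) = -14031 + 6 = -14025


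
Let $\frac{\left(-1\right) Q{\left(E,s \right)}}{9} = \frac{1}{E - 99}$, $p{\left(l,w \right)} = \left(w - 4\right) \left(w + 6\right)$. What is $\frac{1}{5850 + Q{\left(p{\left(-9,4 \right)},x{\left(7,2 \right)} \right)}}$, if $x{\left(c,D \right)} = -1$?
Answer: $\frac{11}{64351} \approx 0.00017094$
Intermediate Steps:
$p{\left(l,w \right)} = \left(-4 + w\right) \left(6 + w\right)$
$Q{\left(E,s \right)} = - \frac{9}{-99 + E}$ ($Q{\left(E,s \right)} = - \frac{9}{E - 99} = - \frac{9}{-99 + E}$)
$\frac{1}{5850 + Q{\left(p{\left(-9,4 \right)},x{\left(7,2 \right)} \right)}} = \frac{1}{5850 - \frac{9}{-99 + \left(-24 + 4^{2} + 2 \cdot 4\right)}} = \frac{1}{5850 - \frac{9}{-99 + \left(-24 + 16 + 8\right)}} = \frac{1}{5850 - \frac{9}{-99 + 0}} = \frac{1}{5850 - \frac{9}{-99}} = \frac{1}{5850 - - \frac{1}{11}} = \frac{1}{5850 + \frac{1}{11}} = \frac{1}{\frac{64351}{11}} = \frac{11}{64351}$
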